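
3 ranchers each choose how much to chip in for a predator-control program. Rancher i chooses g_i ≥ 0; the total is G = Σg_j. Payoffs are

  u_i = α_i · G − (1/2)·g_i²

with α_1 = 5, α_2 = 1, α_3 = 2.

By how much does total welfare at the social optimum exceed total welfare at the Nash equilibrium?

Rancher i's FOC: ∂u_i/∂g_i = α_i − g_i = 0, so g_i* = α_i.
NE contributions = (5, 1, 2); G = 8.
W^NE = (Σα)·G − ½Σα_i² = 8² − ½·30 = 49.
Planner sets g_i = Σα_j = 8 for every i, so G^SO = 3·8 = 24.
W^SO = (Σα)·G^SO − ½·3·(Σα)² = (3/2)·8² = 96.
Deadweight loss = W^SO − W^NE = 47.

47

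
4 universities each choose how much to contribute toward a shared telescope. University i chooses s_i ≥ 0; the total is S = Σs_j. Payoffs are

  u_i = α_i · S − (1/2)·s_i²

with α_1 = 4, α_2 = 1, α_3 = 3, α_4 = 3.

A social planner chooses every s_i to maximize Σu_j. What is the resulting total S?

44

Planner FOC: ∂(Σu_j)/∂s_i = (Σα_j) − s_i = 0, so s_i^SO = Σα_j = 11 for every i; S^SO = 44.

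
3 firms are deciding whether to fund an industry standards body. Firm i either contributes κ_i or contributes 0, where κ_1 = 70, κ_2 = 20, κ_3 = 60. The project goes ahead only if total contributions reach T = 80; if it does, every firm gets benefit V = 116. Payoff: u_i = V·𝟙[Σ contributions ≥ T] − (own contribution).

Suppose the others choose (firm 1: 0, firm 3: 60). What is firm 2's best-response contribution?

20

Others' total = 60. Contributing 20 brings total to 80 ≥ 80: gain V − κ_2 = 96.
Best response: 20.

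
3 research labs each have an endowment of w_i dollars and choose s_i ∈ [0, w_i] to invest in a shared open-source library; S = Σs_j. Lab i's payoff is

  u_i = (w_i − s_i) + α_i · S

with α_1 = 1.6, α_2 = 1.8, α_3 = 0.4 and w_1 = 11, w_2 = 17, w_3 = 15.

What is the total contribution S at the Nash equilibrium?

∂u_i/∂s_i = α_i − 1, so lab i contributes w_i if α_i > 1, else 0.
α_i > 1 for i ∈ {1, 2}; NE contributions (11, 17, 0), S = 28.

28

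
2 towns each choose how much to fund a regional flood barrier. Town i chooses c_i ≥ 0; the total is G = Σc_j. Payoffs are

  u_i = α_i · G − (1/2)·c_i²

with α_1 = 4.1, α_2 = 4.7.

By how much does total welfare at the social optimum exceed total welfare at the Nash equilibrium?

Town i's FOC: ∂u_i/∂c_i = α_i − c_i = 0, so c_i* = α_i.
NE contributions = (4.1, 4.7); G = 8.8.
W^NE = (Σα)·G − ½Σα_i² = 8.8² − ½·38.9 = 57.99.
Planner sets c_i = Σα_j = 8.8 for every i, so G^SO = 2·8.8 = 17.6.
W^SO = (Σα)·G^SO − ½·2·(Σα)² = (2/2)·8.8² = 77.44.
Deadweight loss = W^SO − W^NE = 19.45.

19.45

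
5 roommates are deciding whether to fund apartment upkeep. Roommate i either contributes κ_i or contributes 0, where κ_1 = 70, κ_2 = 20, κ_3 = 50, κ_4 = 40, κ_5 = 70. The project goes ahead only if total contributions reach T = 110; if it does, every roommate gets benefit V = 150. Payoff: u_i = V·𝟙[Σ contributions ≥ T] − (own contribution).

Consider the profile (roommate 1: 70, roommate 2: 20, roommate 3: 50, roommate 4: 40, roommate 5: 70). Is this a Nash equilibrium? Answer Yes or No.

Total = 250 ≥ 110: provided.
Roommate 1 (pledges 70, payoff 80): dropping to 0 → total 180, payoff 150. Profitable deviation.

No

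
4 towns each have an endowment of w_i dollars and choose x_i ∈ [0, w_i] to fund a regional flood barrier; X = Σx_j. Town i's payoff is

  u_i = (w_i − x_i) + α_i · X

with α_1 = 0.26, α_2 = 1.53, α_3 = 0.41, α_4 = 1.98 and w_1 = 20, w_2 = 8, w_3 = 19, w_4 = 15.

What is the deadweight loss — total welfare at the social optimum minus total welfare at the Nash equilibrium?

124.02

∂u_i/∂x_i = α_i − 1, so town i contributes w_i if α_i > 1, else 0.
α_i > 1 for i ∈ {2, 4}; NE contributions (0, 8, 0, 15), X = 23.
W^NE = Σw_i − X^NE + (Σα_i)·X^NE = 62 + 3.18·23 = 135.14.
Planner: ∂(Σu_j)/∂x_i = Σα_j − 1 = 3.18 > 0, so everyone contributes w_i; X^SO = 62, W^SO = 62 + 3.18·62 = 259.16.
Deadweight loss = 124.02.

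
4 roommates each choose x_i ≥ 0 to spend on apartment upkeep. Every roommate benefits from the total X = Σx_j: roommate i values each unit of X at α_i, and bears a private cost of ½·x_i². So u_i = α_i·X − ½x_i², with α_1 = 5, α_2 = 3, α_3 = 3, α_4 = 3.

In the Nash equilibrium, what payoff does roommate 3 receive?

Roommate i's FOC: ∂u_i/∂x_i = α_i − x_i = 0, so x_i* = α_i.
NE contributions = (5, 3, 3, 3); X = 14.
u_3 = α_3·X − ½·(x_3)² = 3·14 − ½·3² = 37.5.

37.5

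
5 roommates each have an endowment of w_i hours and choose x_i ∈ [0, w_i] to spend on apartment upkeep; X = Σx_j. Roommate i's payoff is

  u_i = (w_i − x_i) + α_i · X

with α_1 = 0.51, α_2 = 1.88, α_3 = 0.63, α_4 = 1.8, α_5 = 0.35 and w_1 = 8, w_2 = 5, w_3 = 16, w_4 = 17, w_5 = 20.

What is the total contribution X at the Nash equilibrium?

22

∂u_i/∂x_i = α_i − 1, so roommate i contributes w_i if α_i > 1, else 0.
α_i > 1 for i ∈ {2, 4}; NE contributions (0, 5, 0, 17, 0), X = 22.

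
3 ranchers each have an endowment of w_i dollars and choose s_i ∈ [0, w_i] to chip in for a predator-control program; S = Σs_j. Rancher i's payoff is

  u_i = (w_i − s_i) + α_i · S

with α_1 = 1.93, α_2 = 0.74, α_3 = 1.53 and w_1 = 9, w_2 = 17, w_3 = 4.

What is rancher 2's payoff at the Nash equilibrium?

∂u_i/∂s_i = α_i − 1, so rancher i contributes w_i if α_i > 1, else 0.
α_i > 1 for i ∈ {1, 3}; NE contributions (9, 0, 4), S = 13.
u_2 = (17 − 0) + 0.74·13 = 26.62.

26.62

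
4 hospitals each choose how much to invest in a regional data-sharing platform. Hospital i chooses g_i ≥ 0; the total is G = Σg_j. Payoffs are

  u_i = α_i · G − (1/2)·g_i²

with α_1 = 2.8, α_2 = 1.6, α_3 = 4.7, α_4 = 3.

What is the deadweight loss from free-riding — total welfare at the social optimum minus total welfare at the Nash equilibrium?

167.155

Hospital i's FOC: ∂u_i/∂g_i = α_i − g_i = 0, so g_i* = α_i.
NE contributions = (2.8, 1.6, 4.7, 3); G = 12.1.
W^NE = (Σα)·G − ½Σα_i² = 12.1² − ½·41.49 = 125.665.
Planner sets g_i = Σα_j = 12.1 for every i, so G^SO = 4·12.1 = 48.4.
W^SO = (Σα)·G^SO − ½·4·(Σα)² = (4/2)·12.1² = 292.82.
Deadweight loss = W^SO − W^NE = 167.155.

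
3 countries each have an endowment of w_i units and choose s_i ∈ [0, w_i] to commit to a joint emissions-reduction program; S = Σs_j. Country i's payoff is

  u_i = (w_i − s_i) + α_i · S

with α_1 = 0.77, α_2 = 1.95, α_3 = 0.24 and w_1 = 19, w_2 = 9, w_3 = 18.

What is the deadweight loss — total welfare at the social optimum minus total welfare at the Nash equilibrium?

∂u_i/∂s_i = α_i − 1, so country i contributes w_i if α_i > 1, else 0.
α_i > 1 for i ∈ {2}; NE contributions (0, 9, 0), S = 9.
W^NE = Σw_i − S^NE + (Σα_i)·S^NE = 46 + 1.96·9 = 63.64.
Planner: ∂(Σu_j)/∂s_i = Σα_j − 1 = 1.96 > 0, so everyone contributes w_i; S^SO = 46, W^SO = 46 + 1.96·46 = 136.16.
Deadweight loss = 72.52.

72.52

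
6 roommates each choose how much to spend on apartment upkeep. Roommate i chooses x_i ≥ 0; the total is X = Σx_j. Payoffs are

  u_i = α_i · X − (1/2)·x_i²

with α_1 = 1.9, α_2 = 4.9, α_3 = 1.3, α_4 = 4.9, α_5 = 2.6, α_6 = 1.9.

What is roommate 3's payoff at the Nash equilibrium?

21.905

Roommate i's FOC: ∂u_i/∂x_i = α_i − x_i = 0, so x_i* = α_i.
NE contributions = (1.9, 4.9, 1.3, 4.9, 2.6, 1.9); X = 17.5.
u_3 = α_3·X − ½·(x_3)² = 1.3·17.5 − ½·1.3² = 21.905.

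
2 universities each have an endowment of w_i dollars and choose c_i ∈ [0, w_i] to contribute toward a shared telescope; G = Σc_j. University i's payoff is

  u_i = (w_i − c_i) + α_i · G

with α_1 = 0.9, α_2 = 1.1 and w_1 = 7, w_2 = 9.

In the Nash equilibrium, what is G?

9

∂u_i/∂c_i = α_i − 1, so university i contributes w_i if α_i > 1, else 0.
α_i > 1 for i ∈ {2}; NE contributions (0, 9), G = 9.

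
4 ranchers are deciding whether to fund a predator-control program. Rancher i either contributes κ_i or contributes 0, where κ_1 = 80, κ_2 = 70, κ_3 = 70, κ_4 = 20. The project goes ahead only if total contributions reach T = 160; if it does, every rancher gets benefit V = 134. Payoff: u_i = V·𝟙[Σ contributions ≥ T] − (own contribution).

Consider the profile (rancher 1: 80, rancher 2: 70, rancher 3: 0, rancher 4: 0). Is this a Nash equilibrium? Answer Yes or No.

Total = 150 < 160: not provided.
Rancher 1 (pledges 80, payoff -80): dropping to 0 → total 70, payoff 0. Profitable deviation.

No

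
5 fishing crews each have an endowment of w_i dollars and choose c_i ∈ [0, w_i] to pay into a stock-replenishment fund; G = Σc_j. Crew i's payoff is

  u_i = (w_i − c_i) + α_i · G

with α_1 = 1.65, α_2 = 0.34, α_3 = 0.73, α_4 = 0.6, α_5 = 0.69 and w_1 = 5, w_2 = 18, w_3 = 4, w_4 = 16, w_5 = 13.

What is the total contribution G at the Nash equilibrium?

∂u_i/∂c_i = α_i − 1, so crew i contributes w_i if α_i > 1, else 0.
α_i > 1 for i ∈ {1}; NE contributions (5, 0, 0, 0, 0), G = 5.

5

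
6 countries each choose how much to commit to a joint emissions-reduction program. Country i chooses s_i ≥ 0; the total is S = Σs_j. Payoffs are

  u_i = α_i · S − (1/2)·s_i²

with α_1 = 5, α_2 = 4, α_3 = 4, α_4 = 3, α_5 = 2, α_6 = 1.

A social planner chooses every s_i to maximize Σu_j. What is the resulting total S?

Planner FOC: ∂(Σu_j)/∂s_i = (Σα_j) − s_i = 0, so s_i^SO = Σα_j = 19 for every i; S^SO = 114.

114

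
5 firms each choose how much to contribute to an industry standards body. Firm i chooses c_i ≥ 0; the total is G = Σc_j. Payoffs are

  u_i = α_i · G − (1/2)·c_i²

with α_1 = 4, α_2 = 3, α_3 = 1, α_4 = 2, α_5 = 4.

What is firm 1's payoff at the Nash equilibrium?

Firm i's FOC: ∂u_i/∂c_i = α_i − c_i = 0, so c_i* = α_i.
NE contributions = (4, 3, 1, 2, 4); G = 14.
u_1 = α_1·G − ½·(c_1)² = 4·14 − ½·4² = 48.

48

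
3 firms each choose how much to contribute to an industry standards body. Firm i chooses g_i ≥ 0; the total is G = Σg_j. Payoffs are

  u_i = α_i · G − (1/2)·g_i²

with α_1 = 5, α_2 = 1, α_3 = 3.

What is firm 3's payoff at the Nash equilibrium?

Firm i's FOC: ∂u_i/∂g_i = α_i − g_i = 0, so g_i* = α_i.
NE contributions = (5, 1, 3); G = 9.
u_3 = α_3·G − ½·(g_3)² = 3·9 − ½·3² = 22.5.

22.5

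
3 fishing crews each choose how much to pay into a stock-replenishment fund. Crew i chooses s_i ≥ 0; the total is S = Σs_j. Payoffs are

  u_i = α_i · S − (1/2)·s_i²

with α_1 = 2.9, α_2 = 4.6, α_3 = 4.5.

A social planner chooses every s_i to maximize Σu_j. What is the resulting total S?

36

Planner FOC: ∂(Σu_j)/∂s_i = (Σα_j) − s_i = 0, so s_i^SO = Σα_j = 12 for every i; S^SO = 36.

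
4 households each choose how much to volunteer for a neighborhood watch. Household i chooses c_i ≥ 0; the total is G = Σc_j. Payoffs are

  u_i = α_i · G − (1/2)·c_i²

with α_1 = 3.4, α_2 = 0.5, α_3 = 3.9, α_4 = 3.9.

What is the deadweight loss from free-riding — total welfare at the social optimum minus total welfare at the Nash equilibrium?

158.005

Household i's FOC: ∂u_i/∂c_i = α_i − c_i = 0, so c_i* = α_i.
NE contributions = (3.4, 0.5, 3.9, 3.9); G = 11.7.
W^NE = (Σα)·G − ½Σα_i² = 11.7² − ½·42.23 = 115.775.
Planner sets c_i = Σα_j = 11.7 for every i, so G^SO = 4·11.7 = 46.8.
W^SO = (Σα)·G^SO − ½·4·(Σα)² = (4/2)·11.7² = 273.78.
Deadweight loss = W^SO − W^NE = 158.005.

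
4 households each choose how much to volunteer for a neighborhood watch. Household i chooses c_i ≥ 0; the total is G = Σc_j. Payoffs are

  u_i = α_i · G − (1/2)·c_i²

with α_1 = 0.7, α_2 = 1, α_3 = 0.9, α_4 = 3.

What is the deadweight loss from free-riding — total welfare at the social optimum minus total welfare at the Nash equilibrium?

37.01

Household i's FOC: ∂u_i/∂c_i = α_i − c_i = 0, so c_i* = α_i.
NE contributions = (0.7, 1, 0.9, 3); G = 5.6.
W^NE = (Σα)·G − ½Σα_i² = 5.6² − ½·11.3 = 25.71.
Planner sets c_i = Σα_j = 5.6 for every i, so G^SO = 4·5.6 = 22.4.
W^SO = (Σα)·G^SO − ½·4·(Σα)² = (4/2)·5.6² = 62.72.
Deadweight loss = W^SO − W^NE = 37.01.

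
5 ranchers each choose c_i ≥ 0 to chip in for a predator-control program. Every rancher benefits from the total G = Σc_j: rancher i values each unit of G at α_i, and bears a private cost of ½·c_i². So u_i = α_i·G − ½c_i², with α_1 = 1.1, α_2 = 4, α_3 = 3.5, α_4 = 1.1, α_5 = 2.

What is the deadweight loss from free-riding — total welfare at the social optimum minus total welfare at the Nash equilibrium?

222.67

Rancher i's FOC: ∂u_i/∂c_i = α_i − c_i = 0, so c_i* = α_i.
NE contributions = (1.1, 4, 3.5, 1.1, 2); G = 11.7.
W^NE = (Σα)·G − ½Σα_i² = 11.7² − ½·34.67 = 119.555.
Planner sets c_i = Σα_j = 11.7 for every i, so G^SO = 5·11.7 = 58.5.
W^SO = (Σα)·G^SO − ½·5·(Σα)² = (5/2)·11.7² = 342.225.
Deadweight loss = W^SO − W^NE = 222.67.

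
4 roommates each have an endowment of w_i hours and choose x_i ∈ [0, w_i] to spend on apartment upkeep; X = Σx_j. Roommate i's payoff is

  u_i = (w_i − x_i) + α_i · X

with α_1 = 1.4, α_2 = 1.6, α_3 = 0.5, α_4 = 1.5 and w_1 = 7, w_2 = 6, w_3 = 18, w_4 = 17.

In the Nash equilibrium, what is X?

30

∂u_i/∂x_i = α_i − 1, so roommate i contributes w_i if α_i > 1, else 0.
α_i > 1 for i ∈ {1, 2, 4}; NE contributions (7, 6, 0, 17), X = 30.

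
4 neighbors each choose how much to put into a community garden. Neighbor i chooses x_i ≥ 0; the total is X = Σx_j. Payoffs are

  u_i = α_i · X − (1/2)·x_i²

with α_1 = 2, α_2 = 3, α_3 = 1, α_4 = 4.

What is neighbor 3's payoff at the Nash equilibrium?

Neighbor i's FOC: ∂u_i/∂x_i = α_i − x_i = 0, so x_i* = α_i.
NE contributions = (2, 3, 1, 4); X = 10.
u_3 = α_3·X − ½·(x_3)² = 1·10 − ½·1² = 9.5.

9.5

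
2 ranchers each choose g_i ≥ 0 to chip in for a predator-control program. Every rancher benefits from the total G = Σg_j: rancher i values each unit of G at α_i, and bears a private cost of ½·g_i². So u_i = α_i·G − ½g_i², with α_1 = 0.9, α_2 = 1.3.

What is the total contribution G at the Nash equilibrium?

2.2

Rancher i's FOC: ∂u_i/∂g_i = α_i − g_i = 0, so g_i* = α_i.
NE contributions = (0.9, 1.3); G = 2.2.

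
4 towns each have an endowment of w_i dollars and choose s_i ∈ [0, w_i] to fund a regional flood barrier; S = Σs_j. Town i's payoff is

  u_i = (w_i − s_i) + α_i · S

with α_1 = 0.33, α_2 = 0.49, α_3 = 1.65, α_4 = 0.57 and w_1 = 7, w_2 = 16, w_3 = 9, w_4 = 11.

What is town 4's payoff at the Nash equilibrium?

∂u_i/∂s_i = α_i − 1, so town i contributes w_i if α_i > 1, else 0.
α_i > 1 for i ∈ {3}; NE contributions (0, 0, 9, 0), S = 9.
u_4 = (11 − 0) + 0.57·9 = 16.13.

16.13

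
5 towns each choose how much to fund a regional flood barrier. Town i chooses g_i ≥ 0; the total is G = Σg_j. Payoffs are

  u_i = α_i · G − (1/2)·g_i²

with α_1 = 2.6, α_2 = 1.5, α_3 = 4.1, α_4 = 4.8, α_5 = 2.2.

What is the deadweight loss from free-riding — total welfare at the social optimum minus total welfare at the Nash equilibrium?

373.41

Town i's FOC: ∂u_i/∂g_i = α_i − g_i = 0, so g_i* = α_i.
NE contributions = (2.6, 1.5, 4.1, 4.8, 2.2); G = 15.2.
W^NE = (Σα)·G − ½Σα_i² = 15.2² − ½·53.7 = 204.19.
Planner sets g_i = Σα_j = 15.2 for every i, so G^SO = 5·15.2 = 76.
W^SO = (Σα)·G^SO − ½·5·(Σα)² = (5/2)·15.2² = 577.6.
Deadweight loss = W^SO − W^NE = 373.41.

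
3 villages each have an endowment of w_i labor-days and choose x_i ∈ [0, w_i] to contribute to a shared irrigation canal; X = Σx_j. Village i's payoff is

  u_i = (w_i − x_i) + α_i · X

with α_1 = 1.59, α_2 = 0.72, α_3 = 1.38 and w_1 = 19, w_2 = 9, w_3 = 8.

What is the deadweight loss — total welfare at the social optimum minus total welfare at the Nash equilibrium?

24.21

∂u_i/∂x_i = α_i − 1, so village i contributes w_i if α_i > 1, else 0.
α_i > 1 for i ∈ {1, 3}; NE contributions (19, 0, 8), X = 27.
W^NE = Σw_i − X^NE + (Σα_i)·X^NE = 36 + 2.69·27 = 108.63.
Planner: ∂(Σu_j)/∂x_i = Σα_j − 1 = 2.69 > 0, so everyone contributes w_i; X^SO = 36, W^SO = 36 + 2.69·36 = 132.84.
Deadweight loss = 24.21.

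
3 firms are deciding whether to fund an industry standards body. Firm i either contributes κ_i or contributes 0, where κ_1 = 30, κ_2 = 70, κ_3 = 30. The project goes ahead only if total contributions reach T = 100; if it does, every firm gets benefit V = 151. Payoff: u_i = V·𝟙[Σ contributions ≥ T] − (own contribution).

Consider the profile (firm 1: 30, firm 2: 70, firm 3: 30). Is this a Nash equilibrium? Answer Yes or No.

Total = 130 ≥ 100: provided.
Firm 1 (pledges 30, payoff 121): dropping to 0 → total 100, payoff 151. Profitable deviation.

No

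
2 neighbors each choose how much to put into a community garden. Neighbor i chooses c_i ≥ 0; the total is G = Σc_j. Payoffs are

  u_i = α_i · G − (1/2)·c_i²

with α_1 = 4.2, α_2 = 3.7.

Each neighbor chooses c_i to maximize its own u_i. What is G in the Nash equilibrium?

Neighbor i's FOC: ∂u_i/∂c_i = α_i − c_i = 0, so c_i* = α_i.
NE contributions = (4.2, 3.7); G = 7.9.

7.9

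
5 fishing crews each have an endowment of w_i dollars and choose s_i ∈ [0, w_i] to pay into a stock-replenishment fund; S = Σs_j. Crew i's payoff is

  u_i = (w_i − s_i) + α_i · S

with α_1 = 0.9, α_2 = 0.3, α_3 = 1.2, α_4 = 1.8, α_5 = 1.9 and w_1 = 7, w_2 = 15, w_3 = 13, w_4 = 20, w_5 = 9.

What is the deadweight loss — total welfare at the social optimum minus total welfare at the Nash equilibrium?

112.2

∂u_i/∂s_i = α_i − 1, so crew i contributes w_i if α_i > 1, else 0.
α_i > 1 for i ∈ {3, 4, 5}; NE contributions (0, 0, 13, 20, 9), S = 42.
W^NE = Σw_i − S^NE + (Σα_i)·S^NE = 64 + 5.1·42 = 278.2.
Planner: ∂(Σu_j)/∂s_i = Σα_j − 1 = 5.1 > 0, so everyone contributes w_i; S^SO = 64, W^SO = 64 + 5.1·64 = 390.4.
Deadweight loss = 112.2.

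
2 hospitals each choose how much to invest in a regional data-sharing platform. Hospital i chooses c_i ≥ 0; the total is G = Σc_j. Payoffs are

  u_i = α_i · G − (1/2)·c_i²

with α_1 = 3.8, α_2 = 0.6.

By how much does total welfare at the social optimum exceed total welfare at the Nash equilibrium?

Hospital i's FOC: ∂u_i/∂c_i = α_i − c_i = 0, so c_i* = α_i.
NE contributions = (3.8, 0.6); G = 4.4.
W^NE = (Σα)·G − ½Σα_i² = 4.4² − ½·14.8 = 11.96.
Planner sets c_i = Σα_j = 4.4 for every i, so G^SO = 2·4.4 = 8.8.
W^SO = (Σα)·G^SO − ½·2·(Σα)² = (2/2)·4.4² = 19.36.
Deadweight loss = W^SO − W^NE = 7.4.

7.4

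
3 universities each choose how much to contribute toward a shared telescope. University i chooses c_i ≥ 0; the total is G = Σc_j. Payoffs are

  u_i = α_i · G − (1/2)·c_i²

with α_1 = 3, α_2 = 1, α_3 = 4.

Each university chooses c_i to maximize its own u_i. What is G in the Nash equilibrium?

University i's FOC: ∂u_i/∂c_i = α_i − c_i = 0, so c_i* = α_i.
NE contributions = (3, 1, 4); G = 8.

8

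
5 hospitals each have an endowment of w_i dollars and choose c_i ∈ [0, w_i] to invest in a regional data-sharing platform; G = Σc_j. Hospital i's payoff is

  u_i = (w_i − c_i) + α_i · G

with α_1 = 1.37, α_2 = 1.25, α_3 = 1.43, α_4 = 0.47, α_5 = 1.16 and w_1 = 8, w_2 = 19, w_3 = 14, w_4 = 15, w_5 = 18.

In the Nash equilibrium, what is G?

59

∂u_i/∂c_i = α_i − 1, so hospital i contributes w_i if α_i > 1, else 0.
α_i > 1 for i ∈ {1, 2, 3, 5}; NE contributions (8, 19, 14, 0, 18), G = 59.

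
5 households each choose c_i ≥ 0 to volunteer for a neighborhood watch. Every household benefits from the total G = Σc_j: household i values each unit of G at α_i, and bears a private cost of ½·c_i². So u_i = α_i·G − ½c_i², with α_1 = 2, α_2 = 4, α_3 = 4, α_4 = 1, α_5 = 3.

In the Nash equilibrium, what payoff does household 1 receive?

26

Household i's FOC: ∂u_i/∂c_i = α_i − c_i = 0, so c_i* = α_i.
NE contributions = (2, 4, 4, 1, 3); G = 14.
u_1 = α_1·G − ½·(c_1)² = 2·14 − ½·2² = 26.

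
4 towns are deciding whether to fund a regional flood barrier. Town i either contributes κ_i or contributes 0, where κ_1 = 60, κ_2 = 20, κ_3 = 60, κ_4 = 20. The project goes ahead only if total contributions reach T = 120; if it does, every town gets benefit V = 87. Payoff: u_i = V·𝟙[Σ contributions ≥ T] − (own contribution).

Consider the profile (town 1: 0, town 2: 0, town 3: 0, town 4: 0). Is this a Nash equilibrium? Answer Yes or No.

Total = 0 < 120: not provided.
Town 1 (pledges 0, payoff 0): pledging 60 → total 60, payoff -60. No gain.
Town 2 (pledges 0, payoff 0): pledging 20 → total 20, payoff -20. No gain.
Town 3 (pledges 0, payoff 0): pledging 60 → total 60, payoff -60. No gain.
Town 4 (pledges 0, payoff 0): pledging 20 → total 20, payoff -20. No gain.

Yes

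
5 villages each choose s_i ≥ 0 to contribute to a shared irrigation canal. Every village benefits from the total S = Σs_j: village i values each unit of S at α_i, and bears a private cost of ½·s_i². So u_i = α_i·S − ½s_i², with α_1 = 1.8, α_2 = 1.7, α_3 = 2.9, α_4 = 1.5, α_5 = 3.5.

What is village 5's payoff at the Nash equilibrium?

33.775

Village i's FOC: ∂u_i/∂s_i = α_i − s_i = 0, so s_i* = α_i.
NE contributions = (1.8, 1.7, 2.9, 1.5, 3.5); S = 11.4.
u_5 = α_5·S − ½·(s_5)² = 3.5·11.4 − ½·3.5² = 33.775.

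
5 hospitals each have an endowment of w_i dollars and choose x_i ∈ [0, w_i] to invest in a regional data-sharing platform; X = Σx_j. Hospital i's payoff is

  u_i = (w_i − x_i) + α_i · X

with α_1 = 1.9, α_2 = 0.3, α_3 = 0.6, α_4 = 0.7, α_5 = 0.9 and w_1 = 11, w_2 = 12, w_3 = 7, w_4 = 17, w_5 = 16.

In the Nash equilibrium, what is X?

11

∂u_i/∂x_i = α_i − 1, so hospital i contributes w_i if α_i > 1, else 0.
α_i > 1 for i ∈ {1}; NE contributions (11, 0, 0, 0, 0), X = 11.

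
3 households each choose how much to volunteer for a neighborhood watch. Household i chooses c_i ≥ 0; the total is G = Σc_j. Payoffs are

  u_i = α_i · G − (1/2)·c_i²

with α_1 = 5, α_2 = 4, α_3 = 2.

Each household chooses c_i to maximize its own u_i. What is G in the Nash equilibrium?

11

Household i's FOC: ∂u_i/∂c_i = α_i − c_i = 0, so c_i* = α_i.
NE contributions = (5, 4, 2); G = 11.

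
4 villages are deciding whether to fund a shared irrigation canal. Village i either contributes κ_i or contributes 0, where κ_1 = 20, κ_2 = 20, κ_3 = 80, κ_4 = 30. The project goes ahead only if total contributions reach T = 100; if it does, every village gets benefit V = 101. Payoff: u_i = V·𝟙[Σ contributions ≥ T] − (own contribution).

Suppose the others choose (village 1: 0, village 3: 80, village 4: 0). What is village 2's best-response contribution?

20

Others' total = 80. Contributing 20 brings total to 100 ≥ 100: gain V − κ_2 = 81.
Best response: 20.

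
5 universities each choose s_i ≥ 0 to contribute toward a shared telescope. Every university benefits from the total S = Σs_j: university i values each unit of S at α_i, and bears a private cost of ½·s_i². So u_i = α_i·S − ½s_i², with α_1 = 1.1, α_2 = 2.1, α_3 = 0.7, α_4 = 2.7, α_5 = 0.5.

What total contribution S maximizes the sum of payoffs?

Planner FOC: ∂(Σu_j)/∂s_i = (Σα_j) − s_i = 0, so s_i^SO = Σα_j = 7.1 for every i; S^SO = 35.5.

35.5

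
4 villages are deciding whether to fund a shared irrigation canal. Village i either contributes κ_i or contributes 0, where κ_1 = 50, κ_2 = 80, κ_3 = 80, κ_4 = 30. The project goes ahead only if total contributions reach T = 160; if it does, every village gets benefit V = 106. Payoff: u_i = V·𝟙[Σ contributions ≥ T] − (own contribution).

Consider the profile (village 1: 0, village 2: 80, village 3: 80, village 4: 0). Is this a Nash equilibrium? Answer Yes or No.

Total = 160 ≥ 160: provided.
Village 1 (pledges 0, payoff 106): pledging 50 → total 210, payoff 56. No gain.
Village 2 (pledges 80, payoff 26): dropping to 0 → total 80, payoff 0. No gain.
Village 3 (pledges 80, payoff 26): dropping to 0 → total 80, payoff 0. No gain.
Village 4 (pledges 0, payoff 106): pledging 30 → total 190, payoff 76. No gain.

Yes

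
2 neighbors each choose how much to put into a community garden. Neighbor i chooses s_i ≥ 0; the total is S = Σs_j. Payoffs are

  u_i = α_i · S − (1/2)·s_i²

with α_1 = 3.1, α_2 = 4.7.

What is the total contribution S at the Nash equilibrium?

Neighbor i's FOC: ∂u_i/∂s_i = α_i − s_i = 0, so s_i* = α_i.
NE contributions = (3.1, 4.7); S = 7.8.

7.8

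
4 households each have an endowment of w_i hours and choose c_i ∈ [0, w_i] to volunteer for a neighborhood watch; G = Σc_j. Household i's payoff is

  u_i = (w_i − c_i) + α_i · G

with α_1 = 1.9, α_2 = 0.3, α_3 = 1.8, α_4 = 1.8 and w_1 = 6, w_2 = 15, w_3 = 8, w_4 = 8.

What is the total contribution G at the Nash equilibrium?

∂u_i/∂c_i = α_i − 1, so household i contributes w_i if α_i > 1, else 0.
α_i > 1 for i ∈ {1, 3, 4}; NE contributions (6, 0, 8, 8), G = 22.

22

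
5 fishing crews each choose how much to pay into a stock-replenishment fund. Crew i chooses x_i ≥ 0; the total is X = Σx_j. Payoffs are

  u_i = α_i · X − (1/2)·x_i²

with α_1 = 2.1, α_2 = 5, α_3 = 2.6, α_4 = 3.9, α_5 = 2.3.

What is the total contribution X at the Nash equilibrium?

Crew i's FOC: ∂u_i/∂x_i = α_i − x_i = 0, so x_i* = α_i.
NE contributions = (2.1, 5, 2.6, 3.9, 2.3); X = 15.9.

15.9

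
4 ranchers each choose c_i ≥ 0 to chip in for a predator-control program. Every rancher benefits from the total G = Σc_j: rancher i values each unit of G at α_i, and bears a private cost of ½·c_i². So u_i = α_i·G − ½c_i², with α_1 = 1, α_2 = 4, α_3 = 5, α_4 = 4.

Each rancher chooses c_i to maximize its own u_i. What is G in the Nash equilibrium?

Rancher i's FOC: ∂u_i/∂c_i = α_i − c_i = 0, so c_i* = α_i.
NE contributions = (1, 4, 5, 4); G = 14.

14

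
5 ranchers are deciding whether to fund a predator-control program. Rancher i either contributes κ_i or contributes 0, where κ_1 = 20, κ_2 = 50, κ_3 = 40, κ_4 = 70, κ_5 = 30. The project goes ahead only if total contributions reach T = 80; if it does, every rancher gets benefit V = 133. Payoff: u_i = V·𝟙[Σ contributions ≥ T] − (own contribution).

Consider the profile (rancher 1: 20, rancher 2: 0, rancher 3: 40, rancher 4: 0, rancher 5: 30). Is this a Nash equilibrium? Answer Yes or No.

Total = 90 ≥ 80: provided.
Rancher 1 (pledges 20, payoff 113): dropping to 0 → total 70, payoff 0. No gain.
Rancher 2 (pledges 0, payoff 133): pledging 50 → total 140, payoff 83. No gain.
Rancher 3 (pledges 40, payoff 93): dropping to 0 → total 50, payoff 0. No gain.
Rancher 4 (pledges 0, payoff 133): pledging 70 → total 160, payoff 63. No gain.
Rancher 5 (pledges 30, payoff 103): dropping to 0 → total 60, payoff 0. No gain.

Yes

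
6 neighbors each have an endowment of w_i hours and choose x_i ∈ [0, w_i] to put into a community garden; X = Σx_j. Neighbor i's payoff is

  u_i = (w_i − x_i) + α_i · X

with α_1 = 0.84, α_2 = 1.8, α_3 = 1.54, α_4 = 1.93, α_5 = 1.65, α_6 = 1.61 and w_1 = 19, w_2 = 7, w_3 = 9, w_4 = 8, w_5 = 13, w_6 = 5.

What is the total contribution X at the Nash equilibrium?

∂u_i/∂x_i = α_i − 1, so neighbor i contributes w_i if α_i > 1, else 0.
α_i > 1 for i ∈ {2, 3, 4, 5, 6}; NE contributions (0, 7, 9, 8, 13, 5), X = 42.

42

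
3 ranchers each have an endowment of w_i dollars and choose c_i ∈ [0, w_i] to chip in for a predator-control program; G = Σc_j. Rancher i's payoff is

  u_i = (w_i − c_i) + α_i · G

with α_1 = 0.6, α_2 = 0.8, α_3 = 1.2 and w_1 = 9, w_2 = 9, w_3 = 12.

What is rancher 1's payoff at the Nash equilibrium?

16.2

∂u_i/∂c_i = α_i − 1, so rancher i contributes w_i if α_i > 1, else 0.
α_i > 1 for i ∈ {3}; NE contributions (0, 0, 12), G = 12.
u_1 = (9 − 0) + 0.6·12 = 16.2.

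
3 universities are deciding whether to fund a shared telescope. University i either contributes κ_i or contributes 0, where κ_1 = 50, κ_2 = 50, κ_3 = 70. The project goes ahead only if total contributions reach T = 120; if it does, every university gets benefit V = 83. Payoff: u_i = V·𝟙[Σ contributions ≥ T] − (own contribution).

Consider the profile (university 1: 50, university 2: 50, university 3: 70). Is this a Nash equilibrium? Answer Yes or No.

Total = 170 ≥ 120: provided.
University 1 (pledges 50, payoff 33): dropping to 0 → total 120, payoff 83. Profitable deviation.

No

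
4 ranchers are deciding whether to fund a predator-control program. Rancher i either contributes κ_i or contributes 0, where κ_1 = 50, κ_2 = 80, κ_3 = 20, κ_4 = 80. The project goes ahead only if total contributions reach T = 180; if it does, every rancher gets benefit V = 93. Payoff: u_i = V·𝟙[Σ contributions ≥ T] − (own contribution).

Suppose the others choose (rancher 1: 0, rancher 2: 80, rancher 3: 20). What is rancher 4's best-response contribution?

Others' total = 100. Contributing 80 brings total to 180 ≥ 180: gain V − κ_4 = 13.
Best response: 80.

80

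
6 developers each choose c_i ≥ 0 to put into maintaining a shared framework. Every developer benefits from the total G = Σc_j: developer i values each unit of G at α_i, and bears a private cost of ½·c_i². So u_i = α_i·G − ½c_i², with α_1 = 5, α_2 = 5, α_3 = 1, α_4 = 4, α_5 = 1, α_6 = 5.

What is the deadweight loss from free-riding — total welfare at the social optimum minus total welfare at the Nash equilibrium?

Developer i's FOC: ∂u_i/∂c_i = α_i − c_i = 0, so c_i* = α_i.
NE contributions = (5, 5, 1, 4, 1, 5); G = 21.
W^NE = (Σα)·G − ½Σα_i² = 21² − ½·93 = 394.5.
Planner sets c_i = Σα_j = 21 for every i, so G^SO = 6·21 = 126.
W^SO = (Σα)·G^SO − ½·6·(Σα)² = (6/2)·21² = 1323.
Deadweight loss = W^SO − W^NE = 928.5.

928.5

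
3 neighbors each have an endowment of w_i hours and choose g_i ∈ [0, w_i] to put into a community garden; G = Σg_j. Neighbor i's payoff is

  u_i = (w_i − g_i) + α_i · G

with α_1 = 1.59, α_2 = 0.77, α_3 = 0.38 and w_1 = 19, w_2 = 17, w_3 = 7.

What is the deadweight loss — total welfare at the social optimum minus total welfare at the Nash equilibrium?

41.76

∂u_i/∂g_i = α_i − 1, so neighbor i contributes w_i if α_i > 1, else 0.
α_i > 1 for i ∈ {1}; NE contributions (19, 0, 0), G = 19.
W^NE = Σw_i − G^NE + (Σα_i)·G^NE = 43 + 1.74·19 = 76.06.
Planner: ∂(Σu_j)/∂g_i = Σα_j − 1 = 1.74 > 0, so everyone contributes w_i; G^SO = 43, W^SO = 43 + 1.74·43 = 117.82.
Deadweight loss = 41.76.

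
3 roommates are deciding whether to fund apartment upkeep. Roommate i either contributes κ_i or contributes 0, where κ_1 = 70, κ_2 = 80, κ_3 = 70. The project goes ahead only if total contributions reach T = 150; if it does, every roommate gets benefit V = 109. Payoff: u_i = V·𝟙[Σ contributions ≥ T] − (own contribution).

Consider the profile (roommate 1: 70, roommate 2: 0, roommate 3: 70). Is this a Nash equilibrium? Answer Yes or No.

No

Total = 140 < 150: not provided.
Roommate 1 (pledges 70, payoff -70): dropping to 0 → total 70, payoff 0. Profitable deviation.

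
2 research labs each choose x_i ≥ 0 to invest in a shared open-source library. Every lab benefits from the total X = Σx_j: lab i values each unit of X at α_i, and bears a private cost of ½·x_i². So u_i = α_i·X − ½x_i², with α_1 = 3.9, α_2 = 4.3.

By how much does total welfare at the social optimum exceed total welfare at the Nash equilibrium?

16.85

Lab i's FOC: ∂u_i/∂x_i = α_i − x_i = 0, so x_i* = α_i.
NE contributions = (3.9, 4.3); X = 8.2.
W^NE = (Σα)·X − ½Σα_i² = 8.2² − ½·33.7 = 50.39.
Planner sets x_i = Σα_j = 8.2 for every i, so X^SO = 2·8.2 = 16.4.
W^SO = (Σα)·X^SO − ½·2·(Σα)² = (2/2)·8.2² = 67.24.
Deadweight loss = W^SO − W^NE = 16.85.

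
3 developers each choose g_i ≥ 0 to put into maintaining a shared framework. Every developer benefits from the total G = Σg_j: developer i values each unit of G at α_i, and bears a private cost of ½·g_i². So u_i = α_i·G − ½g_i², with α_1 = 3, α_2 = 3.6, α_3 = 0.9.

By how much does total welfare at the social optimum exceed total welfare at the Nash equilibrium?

39.51

Developer i's FOC: ∂u_i/∂g_i = α_i − g_i = 0, so g_i* = α_i.
NE contributions = (3, 3.6, 0.9); G = 7.5.
W^NE = (Σα)·G − ½Σα_i² = 7.5² − ½·22.77 = 44.865.
Planner sets g_i = Σα_j = 7.5 for every i, so G^SO = 3·7.5 = 22.5.
W^SO = (Σα)·G^SO − ½·3·(Σα)² = (3/2)·7.5² = 84.375.
Deadweight loss = W^SO − W^NE = 39.51.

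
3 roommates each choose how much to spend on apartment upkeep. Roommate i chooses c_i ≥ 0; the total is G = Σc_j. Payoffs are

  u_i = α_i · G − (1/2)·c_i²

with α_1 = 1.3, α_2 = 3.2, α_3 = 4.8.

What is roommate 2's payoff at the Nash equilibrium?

Roommate i's FOC: ∂u_i/∂c_i = α_i − c_i = 0, so c_i* = α_i.
NE contributions = (1.3, 3.2, 4.8); G = 9.3.
u_2 = α_2·G − ½·(c_2)² = 3.2·9.3 − ½·3.2² = 24.64.

24.64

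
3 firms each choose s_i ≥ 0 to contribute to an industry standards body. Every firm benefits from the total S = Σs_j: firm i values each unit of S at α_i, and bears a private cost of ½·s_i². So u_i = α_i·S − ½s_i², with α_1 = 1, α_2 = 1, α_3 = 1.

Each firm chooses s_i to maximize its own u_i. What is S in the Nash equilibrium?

Firm i's FOC: ∂u_i/∂s_i = α_i − s_i = 0, so s_i* = α_i.
NE contributions = (1, 1, 1); S = 3.

3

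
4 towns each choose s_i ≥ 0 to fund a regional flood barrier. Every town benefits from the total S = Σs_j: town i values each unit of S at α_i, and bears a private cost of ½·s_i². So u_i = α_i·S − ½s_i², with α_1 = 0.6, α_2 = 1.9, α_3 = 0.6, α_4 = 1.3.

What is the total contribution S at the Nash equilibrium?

Town i's FOC: ∂u_i/∂s_i = α_i − s_i = 0, so s_i* = α_i.
NE contributions = (0.6, 1.9, 0.6, 1.3); S = 4.4.

4.4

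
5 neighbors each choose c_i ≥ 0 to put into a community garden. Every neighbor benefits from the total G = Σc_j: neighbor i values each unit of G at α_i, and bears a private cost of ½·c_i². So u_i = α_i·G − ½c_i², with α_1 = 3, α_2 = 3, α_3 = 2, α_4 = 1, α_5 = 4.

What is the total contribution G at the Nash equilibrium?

13

Neighbor i's FOC: ∂u_i/∂c_i = α_i − c_i = 0, so c_i* = α_i.
NE contributions = (3, 3, 2, 1, 4); G = 13.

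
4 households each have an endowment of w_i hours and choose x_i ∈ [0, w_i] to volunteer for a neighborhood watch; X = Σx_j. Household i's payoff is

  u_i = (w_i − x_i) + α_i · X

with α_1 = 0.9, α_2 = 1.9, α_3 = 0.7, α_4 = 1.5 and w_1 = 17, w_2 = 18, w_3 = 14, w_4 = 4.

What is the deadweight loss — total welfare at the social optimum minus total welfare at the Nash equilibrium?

∂u_i/∂x_i = α_i − 1, so household i contributes w_i if α_i > 1, else 0.
α_i > 1 for i ∈ {2, 4}; NE contributions (0, 18, 0, 4), X = 22.
W^NE = Σw_i − X^NE + (Σα_i)·X^NE = 53 + 4·22 = 141.
Planner: ∂(Σu_j)/∂x_i = Σα_j − 1 = 4 > 0, so everyone contributes w_i; X^SO = 53, W^SO = 53 + 4·53 = 265.
Deadweight loss = 124.

124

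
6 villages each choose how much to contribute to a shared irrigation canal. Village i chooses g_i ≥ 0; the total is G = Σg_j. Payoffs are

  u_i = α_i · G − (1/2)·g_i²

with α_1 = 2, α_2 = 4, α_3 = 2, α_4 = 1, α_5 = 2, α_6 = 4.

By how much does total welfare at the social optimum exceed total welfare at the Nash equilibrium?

472.5

Village i's FOC: ∂u_i/∂g_i = α_i − g_i = 0, so g_i* = α_i.
NE contributions = (2, 4, 2, 1, 2, 4); G = 15.
W^NE = (Σα)·G − ½Σα_i² = 15² − ½·45 = 202.5.
Planner sets g_i = Σα_j = 15 for every i, so G^SO = 6·15 = 90.
W^SO = (Σα)·G^SO − ½·6·(Σα)² = (6/2)·15² = 675.
Deadweight loss = W^SO − W^NE = 472.5.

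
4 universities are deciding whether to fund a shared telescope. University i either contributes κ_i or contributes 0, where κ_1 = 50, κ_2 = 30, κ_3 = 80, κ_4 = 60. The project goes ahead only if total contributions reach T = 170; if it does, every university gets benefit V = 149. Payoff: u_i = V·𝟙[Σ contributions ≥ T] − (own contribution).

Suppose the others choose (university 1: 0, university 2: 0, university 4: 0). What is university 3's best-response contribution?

0

Others' total = 0. Even contributing 80 gives 80 < 170: no benefit either way.
Best response: 0.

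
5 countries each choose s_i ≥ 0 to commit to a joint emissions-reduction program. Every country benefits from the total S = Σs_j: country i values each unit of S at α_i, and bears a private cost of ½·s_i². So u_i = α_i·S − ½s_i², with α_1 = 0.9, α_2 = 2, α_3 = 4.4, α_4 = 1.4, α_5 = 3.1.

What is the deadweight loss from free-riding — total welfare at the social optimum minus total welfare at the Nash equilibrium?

226.73

Country i's FOC: ∂u_i/∂s_i = α_i − s_i = 0, so s_i* = α_i.
NE contributions = (0.9, 2, 4.4, 1.4, 3.1); S = 11.8.
W^NE = (Σα)·S − ½Σα_i² = 11.8² − ½·35.74 = 121.37.
Planner sets s_i = Σα_j = 11.8 for every i, so S^SO = 5·11.8 = 59.
W^SO = (Σα)·S^SO − ½·5·(Σα)² = (5/2)·11.8² = 348.1.
Deadweight loss = W^SO − W^NE = 226.73.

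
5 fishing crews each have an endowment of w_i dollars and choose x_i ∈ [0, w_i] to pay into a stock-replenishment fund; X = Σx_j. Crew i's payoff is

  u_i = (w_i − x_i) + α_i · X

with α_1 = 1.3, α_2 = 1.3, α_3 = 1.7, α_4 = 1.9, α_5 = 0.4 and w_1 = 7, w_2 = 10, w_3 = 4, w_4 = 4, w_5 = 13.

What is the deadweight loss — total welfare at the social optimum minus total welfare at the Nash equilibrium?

72.8

∂u_i/∂x_i = α_i − 1, so crew i contributes w_i if α_i > 1, else 0.
α_i > 1 for i ∈ {1, 2, 3, 4}; NE contributions (7, 10, 4, 4, 0), X = 25.
W^NE = Σw_i − X^NE + (Σα_i)·X^NE = 38 + 5.6·25 = 178.
Planner: ∂(Σu_j)/∂x_i = Σα_j − 1 = 5.6 > 0, so everyone contributes w_i; X^SO = 38, W^SO = 38 + 5.6·38 = 250.8.
Deadweight loss = 72.8.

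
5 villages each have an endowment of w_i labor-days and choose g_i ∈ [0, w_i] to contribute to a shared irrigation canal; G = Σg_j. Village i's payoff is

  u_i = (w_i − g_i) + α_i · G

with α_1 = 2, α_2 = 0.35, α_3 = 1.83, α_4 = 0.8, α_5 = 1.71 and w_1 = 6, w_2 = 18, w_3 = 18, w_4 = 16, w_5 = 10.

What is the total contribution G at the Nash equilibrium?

34

∂u_i/∂g_i = α_i − 1, so village i contributes w_i if α_i > 1, else 0.
α_i > 1 for i ∈ {1, 3, 5}; NE contributions (6, 0, 18, 0, 10), G = 34.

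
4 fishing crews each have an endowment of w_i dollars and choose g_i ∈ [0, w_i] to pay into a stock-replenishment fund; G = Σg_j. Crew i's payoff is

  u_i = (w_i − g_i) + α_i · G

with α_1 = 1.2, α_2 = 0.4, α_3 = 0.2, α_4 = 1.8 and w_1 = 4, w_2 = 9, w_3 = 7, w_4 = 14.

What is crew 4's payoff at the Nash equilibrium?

∂u_i/∂g_i = α_i − 1, so crew i contributes w_i if α_i > 1, else 0.
α_i > 1 for i ∈ {1, 4}; NE contributions (4, 0, 0, 14), G = 18.
u_4 = (14 − 14) + 1.8·18 = 32.4.

32.4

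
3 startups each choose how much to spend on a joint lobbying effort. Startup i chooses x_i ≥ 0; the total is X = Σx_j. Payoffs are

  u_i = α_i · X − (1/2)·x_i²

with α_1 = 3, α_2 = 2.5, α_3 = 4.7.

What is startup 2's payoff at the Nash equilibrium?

22.375

Startup i's FOC: ∂u_i/∂x_i = α_i − x_i = 0, so x_i* = α_i.
NE contributions = (3, 2.5, 4.7); X = 10.2.
u_2 = α_2·X − ½·(x_2)² = 2.5·10.2 − ½·2.5² = 22.375.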